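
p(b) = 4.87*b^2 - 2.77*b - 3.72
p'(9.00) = 84.89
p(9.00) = 365.82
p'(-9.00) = -90.43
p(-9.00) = 415.68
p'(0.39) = 1.03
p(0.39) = -4.06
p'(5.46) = 50.41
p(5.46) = 126.34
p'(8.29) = 77.97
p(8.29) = 308.00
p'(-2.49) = -27.02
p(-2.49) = 33.37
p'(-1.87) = -20.98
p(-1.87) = 18.49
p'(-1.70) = -19.33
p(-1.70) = 15.06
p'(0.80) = 5.02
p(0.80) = -2.82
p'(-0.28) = -5.50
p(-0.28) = -2.56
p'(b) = 9.74*b - 2.77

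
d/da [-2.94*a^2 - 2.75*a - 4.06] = -5.88*a - 2.75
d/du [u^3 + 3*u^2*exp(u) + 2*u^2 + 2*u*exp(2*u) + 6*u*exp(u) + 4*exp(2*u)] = 3*u^2*exp(u) + 3*u^2 + 4*u*exp(2*u) + 12*u*exp(u) + 4*u + 10*exp(2*u) + 6*exp(u)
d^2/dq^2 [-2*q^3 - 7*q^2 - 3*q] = -12*q - 14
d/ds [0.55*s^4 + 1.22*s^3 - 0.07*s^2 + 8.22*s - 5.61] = 2.2*s^3 + 3.66*s^2 - 0.14*s + 8.22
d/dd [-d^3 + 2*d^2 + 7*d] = -3*d^2 + 4*d + 7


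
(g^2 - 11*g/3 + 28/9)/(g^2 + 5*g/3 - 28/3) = (g - 4/3)/(g + 4)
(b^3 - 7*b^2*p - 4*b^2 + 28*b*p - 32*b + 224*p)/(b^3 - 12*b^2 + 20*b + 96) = (b^2 - 7*b*p + 4*b - 28*p)/(b^2 - 4*b - 12)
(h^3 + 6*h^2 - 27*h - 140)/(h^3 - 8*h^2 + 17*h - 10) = (h^2 + 11*h + 28)/(h^2 - 3*h + 2)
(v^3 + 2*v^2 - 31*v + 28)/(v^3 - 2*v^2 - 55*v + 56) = (v - 4)/(v - 8)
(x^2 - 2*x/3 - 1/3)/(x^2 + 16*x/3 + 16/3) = (3*x^2 - 2*x - 1)/(3*x^2 + 16*x + 16)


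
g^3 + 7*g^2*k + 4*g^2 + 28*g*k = g*(g + 4)*(g + 7*k)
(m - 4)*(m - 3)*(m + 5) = m^3 - 2*m^2 - 23*m + 60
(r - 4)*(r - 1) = r^2 - 5*r + 4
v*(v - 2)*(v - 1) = v^3 - 3*v^2 + 2*v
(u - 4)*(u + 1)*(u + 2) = u^3 - u^2 - 10*u - 8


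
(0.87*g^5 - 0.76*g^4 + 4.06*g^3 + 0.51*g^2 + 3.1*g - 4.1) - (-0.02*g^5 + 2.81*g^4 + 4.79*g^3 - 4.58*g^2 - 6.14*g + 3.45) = 0.89*g^5 - 3.57*g^4 - 0.73*g^3 + 5.09*g^2 + 9.24*g - 7.55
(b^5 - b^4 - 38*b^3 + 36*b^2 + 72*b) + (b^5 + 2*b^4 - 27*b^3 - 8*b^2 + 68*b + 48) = 2*b^5 + b^4 - 65*b^3 + 28*b^2 + 140*b + 48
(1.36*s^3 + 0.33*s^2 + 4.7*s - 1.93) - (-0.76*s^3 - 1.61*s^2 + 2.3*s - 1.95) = 2.12*s^3 + 1.94*s^2 + 2.4*s + 0.02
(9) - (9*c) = 9 - 9*c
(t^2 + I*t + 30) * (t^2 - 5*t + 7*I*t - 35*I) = t^4 - 5*t^3 + 8*I*t^3 + 23*t^2 - 40*I*t^2 - 115*t + 210*I*t - 1050*I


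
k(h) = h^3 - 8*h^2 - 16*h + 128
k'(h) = 3*h^2 - 16*h - 16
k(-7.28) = -565.34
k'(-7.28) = 259.48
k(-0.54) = 134.15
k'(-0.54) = -6.49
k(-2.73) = 91.71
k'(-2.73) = 50.04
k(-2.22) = 113.15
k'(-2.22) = 34.31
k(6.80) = -36.29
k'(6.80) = 13.92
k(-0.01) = 128.16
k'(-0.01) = -15.84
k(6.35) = -40.13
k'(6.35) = 3.37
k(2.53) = 52.51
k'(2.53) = -37.28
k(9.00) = 65.00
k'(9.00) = 83.00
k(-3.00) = 77.00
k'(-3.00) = 59.00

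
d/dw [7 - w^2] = -2*w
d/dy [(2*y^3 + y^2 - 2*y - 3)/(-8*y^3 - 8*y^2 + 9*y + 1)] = (-8*y^4 + 4*y^3 - 73*y^2 - 46*y + 25)/(64*y^6 + 128*y^5 - 80*y^4 - 160*y^3 + 65*y^2 + 18*y + 1)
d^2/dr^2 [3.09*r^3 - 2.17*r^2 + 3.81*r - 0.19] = 18.54*r - 4.34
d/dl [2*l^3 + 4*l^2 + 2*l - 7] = 6*l^2 + 8*l + 2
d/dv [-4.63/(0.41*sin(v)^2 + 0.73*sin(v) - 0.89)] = (3.7966*sin(v) + 3.3799)*cos(v)/(0.41*sin(v)^2 + 0.73*sin(v) - 0.89)^2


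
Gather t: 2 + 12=14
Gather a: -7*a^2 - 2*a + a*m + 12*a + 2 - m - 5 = -7*a^2 + a*(m + 10) - m - 3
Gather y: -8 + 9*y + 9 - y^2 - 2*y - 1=-y^2 + 7*y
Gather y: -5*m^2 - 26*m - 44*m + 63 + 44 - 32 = -5*m^2 - 70*m + 75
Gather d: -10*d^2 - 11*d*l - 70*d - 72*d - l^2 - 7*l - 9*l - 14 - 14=-10*d^2 + d*(-11*l - 142) - l^2 - 16*l - 28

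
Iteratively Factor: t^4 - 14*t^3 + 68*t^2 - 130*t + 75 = (t - 5)*(t^3 - 9*t^2 + 23*t - 15) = (t - 5)*(t - 1)*(t^2 - 8*t + 15) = (t - 5)^2*(t - 1)*(t - 3)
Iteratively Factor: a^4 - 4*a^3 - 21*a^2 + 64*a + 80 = (a + 4)*(a^3 - 8*a^2 + 11*a + 20) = (a + 1)*(a + 4)*(a^2 - 9*a + 20) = (a - 4)*(a + 1)*(a + 4)*(a - 5)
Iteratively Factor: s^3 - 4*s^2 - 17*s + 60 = (s - 3)*(s^2 - s - 20) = (s - 3)*(s + 4)*(s - 5)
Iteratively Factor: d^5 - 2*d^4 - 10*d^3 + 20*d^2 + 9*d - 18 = (d + 3)*(d^4 - 5*d^3 + 5*d^2 + 5*d - 6) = (d - 2)*(d + 3)*(d^3 - 3*d^2 - d + 3) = (d - 2)*(d - 1)*(d + 3)*(d^2 - 2*d - 3) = (d - 3)*(d - 2)*(d - 1)*(d + 3)*(d + 1)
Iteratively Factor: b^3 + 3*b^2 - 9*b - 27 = (b + 3)*(b^2 - 9) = (b - 3)*(b + 3)*(b + 3)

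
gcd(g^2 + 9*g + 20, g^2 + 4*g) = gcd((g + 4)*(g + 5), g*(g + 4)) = g + 4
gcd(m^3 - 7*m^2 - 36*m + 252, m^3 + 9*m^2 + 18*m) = m + 6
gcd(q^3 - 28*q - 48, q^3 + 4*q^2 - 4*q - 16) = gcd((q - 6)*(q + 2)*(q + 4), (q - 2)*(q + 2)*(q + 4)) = q^2 + 6*q + 8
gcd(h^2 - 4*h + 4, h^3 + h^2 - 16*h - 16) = 1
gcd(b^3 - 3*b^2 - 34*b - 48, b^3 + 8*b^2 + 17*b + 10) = b + 2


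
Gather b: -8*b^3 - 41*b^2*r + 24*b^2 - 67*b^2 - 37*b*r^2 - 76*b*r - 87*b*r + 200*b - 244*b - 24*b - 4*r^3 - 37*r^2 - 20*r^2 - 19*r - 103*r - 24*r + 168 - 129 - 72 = -8*b^3 + b^2*(-41*r - 43) + b*(-37*r^2 - 163*r - 68) - 4*r^3 - 57*r^2 - 146*r - 33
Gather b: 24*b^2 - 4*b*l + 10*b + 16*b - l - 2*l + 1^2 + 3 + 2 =24*b^2 + b*(26 - 4*l) - 3*l + 6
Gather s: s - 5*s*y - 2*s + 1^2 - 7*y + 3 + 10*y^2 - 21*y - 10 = s*(-5*y - 1) + 10*y^2 - 28*y - 6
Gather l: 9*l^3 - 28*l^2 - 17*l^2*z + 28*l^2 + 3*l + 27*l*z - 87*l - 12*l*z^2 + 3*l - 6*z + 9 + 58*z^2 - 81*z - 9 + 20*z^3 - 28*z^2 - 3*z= 9*l^3 - 17*l^2*z + l*(-12*z^2 + 27*z - 81) + 20*z^3 + 30*z^2 - 90*z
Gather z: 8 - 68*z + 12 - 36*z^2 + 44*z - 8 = -36*z^2 - 24*z + 12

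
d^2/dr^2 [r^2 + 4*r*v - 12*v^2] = 2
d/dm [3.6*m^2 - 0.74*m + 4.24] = 7.2*m - 0.74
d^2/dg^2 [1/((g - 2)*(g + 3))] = 2*((g - 2)^2 + (g - 2)*(g + 3) + (g + 3)^2)/((g - 2)^3*(g + 3)^3)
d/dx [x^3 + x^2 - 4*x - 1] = 3*x^2 + 2*x - 4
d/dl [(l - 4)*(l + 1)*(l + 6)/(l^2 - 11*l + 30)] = (l^4 - 22*l^3 + 79*l^2 + 228*l - 924)/(l^4 - 22*l^3 + 181*l^2 - 660*l + 900)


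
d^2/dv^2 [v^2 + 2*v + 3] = 2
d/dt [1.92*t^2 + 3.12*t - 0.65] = 3.84*t + 3.12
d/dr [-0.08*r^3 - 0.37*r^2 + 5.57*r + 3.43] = -0.24*r^2 - 0.74*r + 5.57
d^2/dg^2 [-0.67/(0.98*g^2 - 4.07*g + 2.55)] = (1.286936*g^2 - 5.344724*g - 0.67*(1.96*g - 4.07)*(3.92*g - 8.14) + 3.34866)/(0.98*g^2 - 4.07*g + 2.55)^3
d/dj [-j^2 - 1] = -2*j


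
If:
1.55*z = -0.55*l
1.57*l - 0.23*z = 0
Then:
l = 0.00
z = 0.00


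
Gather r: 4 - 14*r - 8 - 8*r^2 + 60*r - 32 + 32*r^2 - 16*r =24*r^2 + 30*r - 36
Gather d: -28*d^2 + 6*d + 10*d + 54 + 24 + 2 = -28*d^2 + 16*d + 80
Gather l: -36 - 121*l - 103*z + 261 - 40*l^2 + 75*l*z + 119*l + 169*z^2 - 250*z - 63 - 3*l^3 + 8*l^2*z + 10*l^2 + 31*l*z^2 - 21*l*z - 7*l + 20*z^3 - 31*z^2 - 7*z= -3*l^3 + l^2*(8*z - 30) + l*(31*z^2 + 54*z - 9) + 20*z^3 + 138*z^2 - 360*z + 162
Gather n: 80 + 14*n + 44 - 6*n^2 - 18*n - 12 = -6*n^2 - 4*n + 112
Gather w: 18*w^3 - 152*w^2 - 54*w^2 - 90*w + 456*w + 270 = 18*w^3 - 206*w^2 + 366*w + 270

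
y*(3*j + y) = 3*j*y + y^2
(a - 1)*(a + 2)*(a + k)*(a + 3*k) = a^4 + 4*a^3*k + a^3 + 3*a^2*k^2 + 4*a^2*k - 2*a^2 + 3*a*k^2 - 8*a*k - 6*k^2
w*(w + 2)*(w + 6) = w^3 + 8*w^2 + 12*w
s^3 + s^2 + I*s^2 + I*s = s*(s + 1)*(s + I)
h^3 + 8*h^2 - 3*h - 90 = (h - 3)*(h + 5)*(h + 6)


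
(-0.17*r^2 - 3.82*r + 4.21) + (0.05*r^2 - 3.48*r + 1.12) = -0.12*r^2 - 7.3*r + 5.33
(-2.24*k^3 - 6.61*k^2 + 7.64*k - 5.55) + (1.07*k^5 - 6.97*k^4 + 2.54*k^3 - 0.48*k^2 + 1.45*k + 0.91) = 1.07*k^5 - 6.97*k^4 + 0.3*k^3 - 7.09*k^2 + 9.09*k - 4.64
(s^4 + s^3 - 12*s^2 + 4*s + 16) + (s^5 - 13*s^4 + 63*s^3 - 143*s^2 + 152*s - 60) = s^5 - 12*s^4 + 64*s^3 - 155*s^2 + 156*s - 44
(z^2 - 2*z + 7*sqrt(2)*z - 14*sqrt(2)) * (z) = z^3 - 2*z^2 + 7*sqrt(2)*z^2 - 14*sqrt(2)*z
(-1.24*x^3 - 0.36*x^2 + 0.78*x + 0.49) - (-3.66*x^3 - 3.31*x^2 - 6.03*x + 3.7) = 2.42*x^3 + 2.95*x^2 + 6.81*x - 3.21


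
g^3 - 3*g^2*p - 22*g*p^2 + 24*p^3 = (g - 6*p)*(g - p)*(g + 4*p)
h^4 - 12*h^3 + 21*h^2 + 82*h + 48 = (h - 8)*(h - 6)*(h + 1)^2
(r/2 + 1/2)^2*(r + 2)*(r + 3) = r^4/4 + 7*r^3/4 + 17*r^2/4 + 17*r/4 + 3/2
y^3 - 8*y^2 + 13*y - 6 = (y - 6)*(y - 1)^2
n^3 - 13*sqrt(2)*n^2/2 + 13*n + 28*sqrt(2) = (n - 4*sqrt(2))*(n - 7*sqrt(2)/2)*(n + sqrt(2))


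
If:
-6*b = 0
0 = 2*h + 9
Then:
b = 0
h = -9/2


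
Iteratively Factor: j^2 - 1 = (j + 1)*(j - 1)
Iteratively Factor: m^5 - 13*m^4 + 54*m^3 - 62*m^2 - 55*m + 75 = (m - 1)*(m^4 - 12*m^3 + 42*m^2 - 20*m - 75) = (m - 5)*(m - 1)*(m^3 - 7*m^2 + 7*m + 15) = (m - 5)*(m - 3)*(m - 1)*(m^2 - 4*m - 5) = (m - 5)*(m - 3)*(m - 1)*(m + 1)*(m - 5)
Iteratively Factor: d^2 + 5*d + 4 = (d + 1)*(d + 4)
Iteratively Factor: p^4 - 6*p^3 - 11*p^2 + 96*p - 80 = (p - 4)*(p^3 - 2*p^2 - 19*p + 20) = (p - 5)*(p - 4)*(p^2 + 3*p - 4) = (p - 5)*(p - 4)*(p + 4)*(p - 1)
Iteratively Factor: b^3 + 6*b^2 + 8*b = (b + 4)*(b^2 + 2*b) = b*(b + 4)*(b + 2)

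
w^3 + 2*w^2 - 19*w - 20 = (w - 4)*(w + 1)*(w + 5)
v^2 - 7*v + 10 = (v - 5)*(v - 2)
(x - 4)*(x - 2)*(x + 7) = x^3 + x^2 - 34*x + 56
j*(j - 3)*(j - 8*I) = j^3 - 3*j^2 - 8*I*j^2 + 24*I*j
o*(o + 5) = o^2 + 5*o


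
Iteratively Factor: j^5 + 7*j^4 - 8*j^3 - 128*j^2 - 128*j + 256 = (j + 4)*(j^4 + 3*j^3 - 20*j^2 - 48*j + 64) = (j - 4)*(j + 4)*(j^3 + 7*j^2 + 8*j - 16) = (j - 4)*(j - 1)*(j + 4)*(j^2 + 8*j + 16) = (j - 4)*(j - 1)*(j + 4)^2*(j + 4)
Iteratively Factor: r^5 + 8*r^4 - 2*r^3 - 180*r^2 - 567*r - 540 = (r + 4)*(r^4 + 4*r^3 - 18*r^2 - 108*r - 135) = (r - 5)*(r + 4)*(r^3 + 9*r^2 + 27*r + 27) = (r - 5)*(r + 3)*(r + 4)*(r^2 + 6*r + 9) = (r - 5)*(r + 3)^2*(r + 4)*(r + 3)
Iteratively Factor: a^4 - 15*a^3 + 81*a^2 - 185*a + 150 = (a - 3)*(a^3 - 12*a^2 + 45*a - 50) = (a - 5)*(a - 3)*(a^2 - 7*a + 10) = (a - 5)*(a - 3)*(a - 2)*(a - 5)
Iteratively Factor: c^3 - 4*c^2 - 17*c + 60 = (c - 3)*(c^2 - c - 20) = (c - 3)*(c + 4)*(c - 5)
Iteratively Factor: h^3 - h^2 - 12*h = (h - 4)*(h^2 + 3*h) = h*(h - 4)*(h + 3)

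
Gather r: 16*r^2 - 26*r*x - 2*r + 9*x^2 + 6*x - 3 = 16*r^2 + r*(-26*x - 2) + 9*x^2 + 6*x - 3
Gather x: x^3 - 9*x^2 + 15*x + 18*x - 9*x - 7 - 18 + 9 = x^3 - 9*x^2 + 24*x - 16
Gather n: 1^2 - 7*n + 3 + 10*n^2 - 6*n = 10*n^2 - 13*n + 4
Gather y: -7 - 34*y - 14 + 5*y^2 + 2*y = 5*y^2 - 32*y - 21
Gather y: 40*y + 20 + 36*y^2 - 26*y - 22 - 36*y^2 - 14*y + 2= 0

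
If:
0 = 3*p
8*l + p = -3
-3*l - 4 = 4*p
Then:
No Solution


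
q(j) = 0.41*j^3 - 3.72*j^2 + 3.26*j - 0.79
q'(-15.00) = 391.61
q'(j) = 1.23*j^2 - 7.44*j + 3.26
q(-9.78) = -772.02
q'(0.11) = 2.46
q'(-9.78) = 193.67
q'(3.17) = -7.96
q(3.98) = -20.89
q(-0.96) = -7.71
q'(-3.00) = 36.65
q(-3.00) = -55.12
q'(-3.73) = 48.12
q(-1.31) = -12.37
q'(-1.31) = 15.12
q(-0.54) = -3.70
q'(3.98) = -6.87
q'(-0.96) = 11.54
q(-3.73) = -85.98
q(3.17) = -14.78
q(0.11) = -0.48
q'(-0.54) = 7.64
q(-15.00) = -2270.44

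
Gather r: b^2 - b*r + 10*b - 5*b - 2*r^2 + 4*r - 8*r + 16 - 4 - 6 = b^2 + 5*b - 2*r^2 + r*(-b - 4) + 6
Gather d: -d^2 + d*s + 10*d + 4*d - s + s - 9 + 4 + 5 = -d^2 + d*(s + 14)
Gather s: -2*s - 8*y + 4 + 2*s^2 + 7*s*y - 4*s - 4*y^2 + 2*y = 2*s^2 + s*(7*y - 6) - 4*y^2 - 6*y + 4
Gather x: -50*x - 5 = -50*x - 5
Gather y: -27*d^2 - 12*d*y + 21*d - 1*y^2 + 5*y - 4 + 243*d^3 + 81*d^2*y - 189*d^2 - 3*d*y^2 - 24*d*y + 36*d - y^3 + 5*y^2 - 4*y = 243*d^3 - 216*d^2 + 57*d - y^3 + y^2*(4 - 3*d) + y*(81*d^2 - 36*d + 1) - 4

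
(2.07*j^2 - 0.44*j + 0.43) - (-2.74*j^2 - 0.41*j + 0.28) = 4.81*j^2 - 0.03*j + 0.15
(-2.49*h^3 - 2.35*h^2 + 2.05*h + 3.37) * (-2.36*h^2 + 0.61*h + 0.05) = 5.8764*h^5 + 4.0271*h^4 - 6.396*h^3 - 6.8202*h^2 + 2.1582*h + 0.1685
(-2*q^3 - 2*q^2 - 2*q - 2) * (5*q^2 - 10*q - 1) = -10*q^5 + 10*q^4 + 12*q^3 + 12*q^2 + 22*q + 2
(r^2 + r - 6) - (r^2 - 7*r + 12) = 8*r - 18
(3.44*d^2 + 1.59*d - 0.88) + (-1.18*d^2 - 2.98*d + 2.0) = 2.26*d^2 - 1.39*d + 1.12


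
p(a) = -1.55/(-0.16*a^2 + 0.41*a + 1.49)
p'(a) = -1.55*(0.32*a - 0.41)/(-0.16*a^2 + 0.41*a + 1.49)^2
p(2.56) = -1.04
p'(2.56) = -0.29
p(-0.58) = -1.29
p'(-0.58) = 0.64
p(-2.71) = 1.95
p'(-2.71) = 3.12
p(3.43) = -1.53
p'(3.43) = -1.04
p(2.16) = -0.95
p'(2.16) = -0.16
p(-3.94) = 0.59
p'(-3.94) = 0.38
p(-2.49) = 2.96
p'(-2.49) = 6.84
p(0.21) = -0.99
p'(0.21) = 0.22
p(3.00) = -1.21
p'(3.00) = -0.52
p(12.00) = 0.09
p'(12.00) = -0.02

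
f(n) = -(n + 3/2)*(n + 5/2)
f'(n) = -2*n - 4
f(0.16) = -4.42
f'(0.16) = -4.32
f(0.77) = -7.42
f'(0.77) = -5.54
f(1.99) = -15.67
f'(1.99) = -7.98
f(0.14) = -4.33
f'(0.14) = -4.28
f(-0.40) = -2.31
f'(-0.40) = -3.20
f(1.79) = -14.11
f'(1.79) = -7.58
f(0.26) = -4.86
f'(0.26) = -4.52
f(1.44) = -11.58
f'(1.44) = -6.88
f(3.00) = -24.75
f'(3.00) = -10.00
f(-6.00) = -15.75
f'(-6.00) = 8.00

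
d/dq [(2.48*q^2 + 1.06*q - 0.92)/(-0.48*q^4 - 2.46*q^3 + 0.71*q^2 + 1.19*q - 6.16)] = (2.3808*q^5 + 7.6272*q^4 + 3.4488*q^3 - 4.591*q^2 - 29.2472*q - 5.4348)/(0.2304*q^8 + 2.3616*q^7 + 5.37*q^6 - 4.6356*q^5 + 0.5629*q^4 + 31.997*q^3 - 7.3311*q^2 - 14.6608*q + 37.9456)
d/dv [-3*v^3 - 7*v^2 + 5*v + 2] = -9*v^2 - 14*v + 5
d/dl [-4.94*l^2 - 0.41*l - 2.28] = -9.88*l - 0.41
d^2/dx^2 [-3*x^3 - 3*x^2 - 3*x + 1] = -18*x - 6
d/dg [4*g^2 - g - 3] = 8*g - 1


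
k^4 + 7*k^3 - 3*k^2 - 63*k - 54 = (k - 3)*(k + 1)*(k + 3)*(k + 6)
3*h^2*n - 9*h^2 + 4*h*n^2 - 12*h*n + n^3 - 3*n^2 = (h + n)*(3*h + n)*(n - 3)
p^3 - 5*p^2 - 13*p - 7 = (p - 7)*(p + 1)^2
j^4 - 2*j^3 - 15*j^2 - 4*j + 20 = (j - 5)*(j - 1)*(j + 2)^2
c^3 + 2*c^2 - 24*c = c*(c - 4)*(c + 6)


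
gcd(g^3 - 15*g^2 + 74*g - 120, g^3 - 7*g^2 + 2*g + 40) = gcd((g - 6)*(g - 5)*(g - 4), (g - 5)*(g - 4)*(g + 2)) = g^2 - 9*g + 20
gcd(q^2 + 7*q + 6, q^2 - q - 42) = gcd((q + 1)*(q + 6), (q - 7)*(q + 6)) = q + 6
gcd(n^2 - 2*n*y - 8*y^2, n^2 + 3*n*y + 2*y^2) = n + 2*y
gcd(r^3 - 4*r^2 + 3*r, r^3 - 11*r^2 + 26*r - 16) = r - 1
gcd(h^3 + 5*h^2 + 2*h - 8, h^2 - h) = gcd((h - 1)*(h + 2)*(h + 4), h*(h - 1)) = h - 1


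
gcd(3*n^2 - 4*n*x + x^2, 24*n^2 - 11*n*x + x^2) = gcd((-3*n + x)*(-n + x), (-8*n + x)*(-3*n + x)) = -3*n + x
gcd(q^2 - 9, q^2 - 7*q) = 1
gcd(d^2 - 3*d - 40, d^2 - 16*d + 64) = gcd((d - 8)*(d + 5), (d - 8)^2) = d - 8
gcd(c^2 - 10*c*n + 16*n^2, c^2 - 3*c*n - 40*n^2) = c - 8*n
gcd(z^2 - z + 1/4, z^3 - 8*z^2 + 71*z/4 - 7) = z - 1/2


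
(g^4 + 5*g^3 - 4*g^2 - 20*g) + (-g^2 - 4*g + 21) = g^4 + 5*g^3 - 5*g^2 - 24*g + 21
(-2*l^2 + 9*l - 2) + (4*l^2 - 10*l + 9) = 2*l^2 - l + 7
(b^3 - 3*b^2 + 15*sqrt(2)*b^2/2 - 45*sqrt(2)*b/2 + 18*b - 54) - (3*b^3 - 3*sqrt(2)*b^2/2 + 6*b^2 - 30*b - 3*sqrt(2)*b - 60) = -2*b^3 - 9*b^2 + 9*sqrt(2)*b^2 - 39*sqrt(2)*b/2 + 48*b + 6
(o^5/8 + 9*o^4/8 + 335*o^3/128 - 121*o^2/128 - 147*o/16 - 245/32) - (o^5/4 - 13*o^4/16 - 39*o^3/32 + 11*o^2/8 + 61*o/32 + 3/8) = -o^5/8 + 31*o^4/16 + 491*o^3/128 - 297*o^2/128 - 355*o/32 - 257/32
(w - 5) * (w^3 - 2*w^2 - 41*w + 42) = w^4 - 7*w^3 - 31*w^2 + 247*w - 210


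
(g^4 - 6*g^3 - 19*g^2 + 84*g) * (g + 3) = g^5 - 3*g^4 - 37*g^3 + 27*g^2 + 252*g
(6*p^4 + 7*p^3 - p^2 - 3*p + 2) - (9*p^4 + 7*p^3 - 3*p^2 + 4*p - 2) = -3*p^4 + 2*p^2 - 7*p + 4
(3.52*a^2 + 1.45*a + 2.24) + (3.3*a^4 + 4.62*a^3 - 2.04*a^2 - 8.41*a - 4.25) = 3.3*a^4 + 4.62*a^3 + 1.48*a^2 - 6.96*a - 2.01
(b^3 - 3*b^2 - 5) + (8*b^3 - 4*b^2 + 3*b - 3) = 9*b^3 - 7*b^2 + 3*b - 8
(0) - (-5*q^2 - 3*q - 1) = 5*q^2 + 3*q + 1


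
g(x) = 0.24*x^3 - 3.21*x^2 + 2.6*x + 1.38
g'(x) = 0.72*x^2 - 6.42*x + 2.6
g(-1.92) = -17.14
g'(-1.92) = 17.58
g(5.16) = -37.70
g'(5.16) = -11.36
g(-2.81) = -36.60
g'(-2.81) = 26.33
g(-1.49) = -10.41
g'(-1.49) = 13.76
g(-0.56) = -1.12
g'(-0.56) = 6.42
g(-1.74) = -14.13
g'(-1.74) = 15.95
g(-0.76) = -2.56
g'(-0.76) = 7.90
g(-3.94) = -73.37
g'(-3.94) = 39.07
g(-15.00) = -1569.87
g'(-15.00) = 260.90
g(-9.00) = -456.99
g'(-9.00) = 118.70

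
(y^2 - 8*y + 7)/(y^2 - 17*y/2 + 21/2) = 2*(y - 1)/(2*y - 3)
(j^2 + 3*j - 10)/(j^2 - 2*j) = (j + 5)/j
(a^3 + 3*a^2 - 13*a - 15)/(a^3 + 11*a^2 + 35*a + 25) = (a - 3)/(a + 5)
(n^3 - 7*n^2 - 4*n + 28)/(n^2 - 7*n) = n - 4/n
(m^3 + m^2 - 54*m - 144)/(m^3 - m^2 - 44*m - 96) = (m + 6)/(m + 4)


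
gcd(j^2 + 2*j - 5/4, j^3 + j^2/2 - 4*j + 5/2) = j + 5/2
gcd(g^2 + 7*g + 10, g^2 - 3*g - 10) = g + 2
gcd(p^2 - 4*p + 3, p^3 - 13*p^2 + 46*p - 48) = p - 3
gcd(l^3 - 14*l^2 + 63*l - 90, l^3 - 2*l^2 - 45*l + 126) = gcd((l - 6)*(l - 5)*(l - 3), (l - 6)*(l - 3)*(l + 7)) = l^2 - 9*l + 18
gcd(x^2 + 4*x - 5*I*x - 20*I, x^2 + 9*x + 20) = x + 4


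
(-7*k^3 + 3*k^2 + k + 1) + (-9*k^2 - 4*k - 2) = -7*k^3 - 6*k^2 - 3*k - 1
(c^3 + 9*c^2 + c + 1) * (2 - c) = -c^4 - 7*c^3 + 17*c^2 + c + 2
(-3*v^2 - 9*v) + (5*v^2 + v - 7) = 2*v^2 - 8*v - 7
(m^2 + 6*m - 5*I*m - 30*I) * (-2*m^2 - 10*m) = -2*m^4 - 22*m^3 + 10*I*m^3 - 60*m^2 + 110*I*m^2 + 300*I*m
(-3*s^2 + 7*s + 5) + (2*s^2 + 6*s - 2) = -s^2 + 13*s + 3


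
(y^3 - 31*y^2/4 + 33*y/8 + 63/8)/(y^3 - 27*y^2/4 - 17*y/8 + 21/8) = (2*y - 3)/(2*y - 1)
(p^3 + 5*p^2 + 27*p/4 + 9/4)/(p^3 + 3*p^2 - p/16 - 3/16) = 4*(4*p^2 + 8*p + 3)/(16*p^2 - 1)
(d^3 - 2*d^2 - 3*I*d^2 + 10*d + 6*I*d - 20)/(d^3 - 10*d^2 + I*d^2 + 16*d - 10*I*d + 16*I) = (d^2 - 3*I*d + 10)/(d^2 + d*(-8 + I) - 8*I)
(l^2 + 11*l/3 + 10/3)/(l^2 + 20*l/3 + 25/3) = (l + 2)/(l + 5)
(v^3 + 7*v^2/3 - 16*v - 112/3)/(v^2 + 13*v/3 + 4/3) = (3*v^2 - 5*v - 28)/(3*v + 1)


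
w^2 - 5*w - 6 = (w - 6)*(w + 1)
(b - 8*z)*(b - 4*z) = b^2 - 12*b*z + 32*z^2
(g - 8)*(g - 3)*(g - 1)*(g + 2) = g^4 - 10*g^3 + 11*g^2 + 46*g - 48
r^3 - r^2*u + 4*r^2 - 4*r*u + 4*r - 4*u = (r + 2)^2*(r - u)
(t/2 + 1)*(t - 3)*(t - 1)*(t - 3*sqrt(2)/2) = t^4/2 - 3*sqrt(2)*t^3/4 - t^3 - 5*t^2/2 + 3*sqrt(2)*t^2/2 + 3*t + 15*sqrt(2)*t/4 - 9*sqrt(2)/2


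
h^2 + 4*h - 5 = (h - 1)*(h + 5)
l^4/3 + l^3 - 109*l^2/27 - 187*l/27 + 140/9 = (l/3 + 1)*(l - 7/3)*(l - 5/3)*(l + 4)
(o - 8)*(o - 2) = o^2 - 10*o + 16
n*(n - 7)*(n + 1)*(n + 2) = n^4 - 4*n^3 - 19*n^2 - 14*n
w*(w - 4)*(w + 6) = w^3 + 2*w^2 - 24*w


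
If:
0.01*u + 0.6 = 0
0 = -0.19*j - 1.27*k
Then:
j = -6.68421052631579*k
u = -60.00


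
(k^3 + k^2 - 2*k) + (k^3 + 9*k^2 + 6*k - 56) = 2*k^3 + 10*k^2 + 4*k - 56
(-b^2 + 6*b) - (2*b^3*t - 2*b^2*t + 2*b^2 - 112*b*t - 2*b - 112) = -2*b^3*t + 2*b^2*t - 3*b^2 + 112*b*t + 8*b + 112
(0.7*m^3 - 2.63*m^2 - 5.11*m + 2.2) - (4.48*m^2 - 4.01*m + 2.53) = 0.7*m^3 - 7.11*m^2 - 1.1*m - 0.33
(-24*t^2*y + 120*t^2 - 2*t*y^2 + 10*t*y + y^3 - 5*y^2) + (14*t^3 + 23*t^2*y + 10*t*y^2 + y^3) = 14*t^3 - t^2*y + 120*t^2 + 8*t*y^2 + 10*t*y + 2*y^3 - 5*y^2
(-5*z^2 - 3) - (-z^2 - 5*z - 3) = -4*z^2 + 5*z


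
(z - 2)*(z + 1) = z^2 - z - 2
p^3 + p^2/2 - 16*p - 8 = (p - 4)*(p + 1/2)*(p + 4)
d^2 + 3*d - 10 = (d - 2)*(d + 5)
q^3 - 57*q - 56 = (q - 8)*(q + 1)*(q + 7)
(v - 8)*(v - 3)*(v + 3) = v^3 - 8*v^2 - 9*v + 72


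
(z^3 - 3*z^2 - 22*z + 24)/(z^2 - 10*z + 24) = (z^2 + 3*z - 4)/(z - 4)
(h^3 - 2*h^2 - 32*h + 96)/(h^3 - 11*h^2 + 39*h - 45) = (h^3 - 2*h^2 - 32*h + 96)/(h^3 - 11*h^2 + 39*h - 45)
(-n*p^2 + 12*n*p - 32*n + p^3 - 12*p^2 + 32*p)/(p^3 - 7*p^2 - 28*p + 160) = (-n + p)/(p + 5)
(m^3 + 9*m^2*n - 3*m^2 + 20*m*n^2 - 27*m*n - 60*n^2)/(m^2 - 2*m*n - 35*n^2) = (m^2 + 4*m*n - 3*m - 12*n)/(m - 7*n)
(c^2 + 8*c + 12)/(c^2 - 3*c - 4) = (c^2 + 8*c + 12)/(c^2 - 3*c - 4)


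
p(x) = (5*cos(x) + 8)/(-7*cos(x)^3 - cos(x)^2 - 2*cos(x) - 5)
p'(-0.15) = 0.17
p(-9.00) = 2.68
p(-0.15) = -0.88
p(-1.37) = -1.64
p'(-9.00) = 16.70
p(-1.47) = -1.63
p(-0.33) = -0.93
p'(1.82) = 0.17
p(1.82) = -1.52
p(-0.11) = -0.87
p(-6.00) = -0.91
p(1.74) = -1.54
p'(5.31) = 0.94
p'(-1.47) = -0.20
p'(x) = (5*cos(x) + 8)*(-21*sin(x)*cos(x)^2 - 2*sin(x)*cos(x) - 2*sin(x))/(-7*cos(x)^3 - cos(x)^2 - 2*cos(x) - 5)^2 - 5*sin(x)/(-7*cos(x)^3 - cos(x)^2 - 2*cos(x) - 5) = (-70*cos(x)^3 - 173*cos(x)^2 - 16*cos(x) + 9)*sin(x)/(7*cos(x)^3 + cos(x)^2 + 2*cos(x) + 5)^2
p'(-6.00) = -0.32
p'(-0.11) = 0.12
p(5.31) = -1.41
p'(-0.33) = 0.38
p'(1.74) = 0.32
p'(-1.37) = 0.05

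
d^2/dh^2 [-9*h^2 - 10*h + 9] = -18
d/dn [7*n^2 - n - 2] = 14*n - 1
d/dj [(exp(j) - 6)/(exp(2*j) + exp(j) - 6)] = (12 - exp(j))*exp(2*j)/(exp(4*j) + 2*exp(3*j) - 11*exp(2*j) - 12*exp(j) + 36)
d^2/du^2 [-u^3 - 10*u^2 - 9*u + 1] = -6*u - 20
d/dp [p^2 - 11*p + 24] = 2*p - 11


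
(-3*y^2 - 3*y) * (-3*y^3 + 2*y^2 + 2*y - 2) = 9*y^5 + 3*y^4 - 12*y^3 + 6*y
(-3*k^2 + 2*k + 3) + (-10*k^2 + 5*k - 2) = -13*k^2 + 7*k + 1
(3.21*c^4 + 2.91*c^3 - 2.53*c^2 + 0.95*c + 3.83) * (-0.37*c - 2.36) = -1.1877*c^5 - 8.6523*c^4 - 5.9315*c^3 + 5.6193*c^2 - 3.6591*c - 9.0388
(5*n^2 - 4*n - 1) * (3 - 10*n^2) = -50*n^4 + 40*n^3 + 25*n^2 - 12*n - 3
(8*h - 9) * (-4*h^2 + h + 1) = -32*h^3 + 44*h^2 - h - 9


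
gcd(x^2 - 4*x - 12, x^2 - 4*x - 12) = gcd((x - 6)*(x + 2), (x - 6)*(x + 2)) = x^2 - 4*x - 12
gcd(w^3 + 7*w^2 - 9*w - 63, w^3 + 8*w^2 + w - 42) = w^2 + 10*w + 21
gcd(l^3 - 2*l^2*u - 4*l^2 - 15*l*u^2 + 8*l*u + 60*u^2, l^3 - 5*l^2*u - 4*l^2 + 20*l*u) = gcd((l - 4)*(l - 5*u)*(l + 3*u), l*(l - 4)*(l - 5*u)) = -l^2 + 5*l*u + 4*l - 20*u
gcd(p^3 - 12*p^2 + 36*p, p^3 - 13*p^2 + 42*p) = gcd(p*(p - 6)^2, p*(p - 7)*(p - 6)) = p^2 - 6*p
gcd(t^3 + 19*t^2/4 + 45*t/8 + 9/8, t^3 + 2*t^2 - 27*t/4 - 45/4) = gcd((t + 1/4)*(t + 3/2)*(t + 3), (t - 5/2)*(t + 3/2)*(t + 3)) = t^2 + 9*t/2 + 9/2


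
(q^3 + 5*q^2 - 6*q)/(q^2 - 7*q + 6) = q*(q + 6)/(q - 6)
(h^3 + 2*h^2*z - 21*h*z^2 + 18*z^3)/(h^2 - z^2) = (h^2 + 3*h*z - 18*z^2)/(h + z)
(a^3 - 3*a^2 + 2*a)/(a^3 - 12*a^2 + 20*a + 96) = a*(a^2 - 3*a + 2)/(a^3 - 12*a^2 + 20*a + 96)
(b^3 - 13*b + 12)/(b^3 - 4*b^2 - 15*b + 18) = (b^2 + b - 12)/(b^2 - 3*b - 18)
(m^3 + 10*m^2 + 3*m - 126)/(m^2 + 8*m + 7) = (m^2 + 3*m - 18)/(m + 1)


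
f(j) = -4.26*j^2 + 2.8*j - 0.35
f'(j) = 2.8 - 8.52*j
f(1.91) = -10.54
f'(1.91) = -13.47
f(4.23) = -64.73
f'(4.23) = -33.24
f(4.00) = -57.31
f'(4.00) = -31.28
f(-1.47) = -13.67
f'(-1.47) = 15.32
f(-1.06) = -8.10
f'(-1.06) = 11.83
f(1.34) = -4.25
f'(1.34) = -8.62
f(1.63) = -7.10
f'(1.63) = -11.09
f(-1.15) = -9.20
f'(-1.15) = 12.60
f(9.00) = -320.21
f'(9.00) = -73.88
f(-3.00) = -47.09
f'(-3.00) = 28.36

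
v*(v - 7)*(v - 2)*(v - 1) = v^4 - 10*v^3 + 23*v^2 - 14*v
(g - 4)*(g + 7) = g^2 + 3*g - 28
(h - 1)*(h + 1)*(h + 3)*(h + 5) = h^4 + 8*h^3 + 14*h^2 - 8*h - 15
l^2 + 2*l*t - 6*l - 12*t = (l - 6)*(l + 2*t)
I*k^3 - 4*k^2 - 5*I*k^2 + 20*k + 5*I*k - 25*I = (k - 5)*(k + 5*I)*(I*k + 1)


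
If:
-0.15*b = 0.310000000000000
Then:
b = -2.07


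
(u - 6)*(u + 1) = u^2 - 5*u - 6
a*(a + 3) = a^2 + 3*a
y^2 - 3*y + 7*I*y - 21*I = (y - 3)*(y + 7*I)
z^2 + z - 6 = (z - 2)*(z + 3)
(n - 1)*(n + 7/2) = n^2 + 5*n/2 - 7/2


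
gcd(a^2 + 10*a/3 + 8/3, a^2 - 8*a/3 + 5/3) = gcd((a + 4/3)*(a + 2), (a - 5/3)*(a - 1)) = 1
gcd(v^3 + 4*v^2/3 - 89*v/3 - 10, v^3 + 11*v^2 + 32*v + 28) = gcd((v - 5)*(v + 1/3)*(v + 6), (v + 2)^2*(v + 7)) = 1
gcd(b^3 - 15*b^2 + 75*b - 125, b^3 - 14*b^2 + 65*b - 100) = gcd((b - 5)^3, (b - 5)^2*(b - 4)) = b^2 - 10*b + 25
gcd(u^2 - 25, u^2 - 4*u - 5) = u - 5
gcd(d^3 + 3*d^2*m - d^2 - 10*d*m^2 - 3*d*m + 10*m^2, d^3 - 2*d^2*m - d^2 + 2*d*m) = d^2 - 2*d*m - d + 2*m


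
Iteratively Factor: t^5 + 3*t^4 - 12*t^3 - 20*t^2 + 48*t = (t + 4)*(t^4 - t^3 - 8*t^2 + 12*t) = (t + 3)*(t + 4)*(t^3 - 4*t^2 + 4*t) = (t - 2)*(t + 3)*(t + 4)*(t^2 - 2*t) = (t - 2)^2*(t + 3)*(t + 4)*(t)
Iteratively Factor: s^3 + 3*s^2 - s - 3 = (s - 1)*(s^2 + 4*s + 3) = (s - 1)*(s + 3)*(s + 1)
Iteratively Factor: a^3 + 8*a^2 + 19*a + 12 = (a + 1)*(a^2 + 7*a + 12) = (a + 1)*(a + 4)*(a + 3)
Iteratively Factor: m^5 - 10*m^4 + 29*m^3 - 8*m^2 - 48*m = (m + 1)*(m^4 - 11*m^3 + 40*m^2 - 48*m) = (m - 4)*(m + 1)*(m^3 - 7*m^2 + 12*m) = (m - 4)^2*(m + 1)*(m^2 - 3*m) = (m - 4)^2*(m - 3)*(m + 1)*(m)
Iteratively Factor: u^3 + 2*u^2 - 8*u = (u)*(u^2 + 2*u - 8) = u*(u + 4)*(u - 2)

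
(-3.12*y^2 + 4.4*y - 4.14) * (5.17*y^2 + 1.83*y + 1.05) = -16.1304*y^4 + 17.0384*y^3 - 16.6278*y^2 - 2.9562*y - 4.347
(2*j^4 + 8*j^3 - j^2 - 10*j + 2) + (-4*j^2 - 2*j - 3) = 2*j^4 + 8*j^3 - 5*j^2 - 12*j - 1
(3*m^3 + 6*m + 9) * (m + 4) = 3*m^4 + 12*m^3 + 6*m^2 + 33*m + 36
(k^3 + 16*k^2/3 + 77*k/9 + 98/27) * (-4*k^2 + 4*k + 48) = -4*k^5 - 52*k^4/3 + 316*k^3/9 + 7444*k^2/27 + 11480*k/27 + 1568/9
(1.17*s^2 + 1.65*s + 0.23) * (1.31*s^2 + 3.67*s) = 1.5327*s^4 + 6.4554*s^3 + 6.3568*s^2 + 0.8441*s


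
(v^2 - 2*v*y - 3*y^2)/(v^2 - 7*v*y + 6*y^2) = (v^2 - 2*v*y - 3*y^2)/(v^2 - 7*v*y + 6*y^2)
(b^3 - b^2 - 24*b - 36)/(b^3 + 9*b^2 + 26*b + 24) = (b - 6)/(b + 4)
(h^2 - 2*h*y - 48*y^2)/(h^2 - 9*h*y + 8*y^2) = (-h - 6*y)/(-h + y)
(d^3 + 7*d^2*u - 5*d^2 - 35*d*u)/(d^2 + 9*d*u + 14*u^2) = d*(d - 5)/(d + 2*u)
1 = 1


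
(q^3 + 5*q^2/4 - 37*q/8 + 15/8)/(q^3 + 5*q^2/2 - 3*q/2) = (q - 5/4)/q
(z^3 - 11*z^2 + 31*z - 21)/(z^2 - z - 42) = (z^2 - 4*z + 3)/(z + 6)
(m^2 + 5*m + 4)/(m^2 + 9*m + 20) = (m + 1)/(m + 5)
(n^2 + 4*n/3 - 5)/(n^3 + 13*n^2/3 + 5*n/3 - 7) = (3*n - 5)/(3*n^2 + 4*n - 7)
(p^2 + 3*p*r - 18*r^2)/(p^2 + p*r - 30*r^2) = (p - 3*r)/(p - 5*r)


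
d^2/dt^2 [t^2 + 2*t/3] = 2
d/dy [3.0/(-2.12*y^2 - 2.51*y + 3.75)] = (12.72*y + 7.53)/(2.12*y^2 + 2.51*y - 3.75)^2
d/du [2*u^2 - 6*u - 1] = 4*u - 6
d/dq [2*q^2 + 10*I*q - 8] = 4*q + 10*I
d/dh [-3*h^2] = -6*h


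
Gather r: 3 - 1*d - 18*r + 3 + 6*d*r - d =-2*d + r*(6*d - 18) + 6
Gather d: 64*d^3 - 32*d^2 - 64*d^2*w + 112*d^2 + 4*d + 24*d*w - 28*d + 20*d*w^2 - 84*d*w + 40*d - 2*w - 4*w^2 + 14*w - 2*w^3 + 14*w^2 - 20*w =64*d^3 + d^2*(80 - 64*w) + d*(20*w^2 - 60*w + 16) - 2*w^3 + 10*w^2 - 8*w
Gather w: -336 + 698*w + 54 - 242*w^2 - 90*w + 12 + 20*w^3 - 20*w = 20*w^3 - 242*w^2 + 588*w - 270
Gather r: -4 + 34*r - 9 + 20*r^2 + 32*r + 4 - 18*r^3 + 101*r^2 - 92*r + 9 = -18*r^3 + 121*r^2 - 26*r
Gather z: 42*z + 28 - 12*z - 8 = 30*z + 20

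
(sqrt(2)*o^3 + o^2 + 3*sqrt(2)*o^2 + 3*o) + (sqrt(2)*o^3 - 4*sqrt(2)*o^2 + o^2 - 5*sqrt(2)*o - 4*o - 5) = 2*sqrt(2)*o^3 - sqrt(2)*o^2 + 2*o^2 - 5*sqrt(2)*o - o - 5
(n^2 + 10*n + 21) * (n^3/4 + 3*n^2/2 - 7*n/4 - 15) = n^5/4 + 4*n^4 + 37*n^3/2 - n^2 - 747*n/4 - 315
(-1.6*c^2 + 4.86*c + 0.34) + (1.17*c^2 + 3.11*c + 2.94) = -0.43*c^2 + 7.97*c + 3.28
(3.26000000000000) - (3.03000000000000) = 0.230000000000000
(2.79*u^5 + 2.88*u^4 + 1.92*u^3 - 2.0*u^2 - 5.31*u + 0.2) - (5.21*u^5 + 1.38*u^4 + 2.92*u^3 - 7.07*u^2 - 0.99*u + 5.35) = -2.42*u^5 + 1.5*u^4 - 1.0*u^3 + 5.07*u^2 - 4.32*u - 5.15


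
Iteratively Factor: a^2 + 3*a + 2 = (a + 1)*(a + 2)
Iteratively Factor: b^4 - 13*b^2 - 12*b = (b - 4)*(b^3 + 4*b^2 + 3*b) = (b - 4)*(b + 3)*(b^2 + b) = b*(b - 4)*(b + 3)*(b + 1)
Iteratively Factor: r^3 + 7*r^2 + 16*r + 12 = (r + 2)*(r^2 + 5*r + 6) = (r + 2)*(r + 3)*(r + 2)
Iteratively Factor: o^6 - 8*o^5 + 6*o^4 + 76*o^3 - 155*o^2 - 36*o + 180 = (o - 3)*(o^5 - 5*o^4 - 9*o^3 + 49*o^2 - 8*o - 60) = (o - 3)*(o - 2)*(o^4 - 3*o^3 - 15*o^2 + 19*o + 30) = (o - 3)*(o - 2)*(o + 3)*(o^3 - 6*o^2 + 3*o + 10) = (o - 3)*(o - 2)^2*(o + 3)*(o^2 - 4*o - 5) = (o - 5)*(o - 3)*(o - 2)^2*(o + 3)*(o + 1)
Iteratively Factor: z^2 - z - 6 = (z + 2)*(z - 3)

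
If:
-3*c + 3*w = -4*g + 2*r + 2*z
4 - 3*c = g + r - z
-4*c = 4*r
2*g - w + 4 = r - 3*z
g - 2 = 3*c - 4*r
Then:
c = -2/15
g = 16/15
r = 2/15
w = -18/5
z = -16/5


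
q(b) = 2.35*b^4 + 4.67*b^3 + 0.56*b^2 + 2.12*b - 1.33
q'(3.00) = 385.37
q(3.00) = 326.51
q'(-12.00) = -14237.08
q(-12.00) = 40713.71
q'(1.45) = 61.86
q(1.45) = 27.55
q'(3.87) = 761.11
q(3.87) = 813.06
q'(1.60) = 78.28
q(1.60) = 38.02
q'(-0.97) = 5.64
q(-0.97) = -5.04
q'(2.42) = 220.10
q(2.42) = 153.86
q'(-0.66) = 4.78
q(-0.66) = -3.38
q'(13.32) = 24717.43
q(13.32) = 85137.68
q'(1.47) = 63.90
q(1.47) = 28.80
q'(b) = 9.4*b^3 + 14.01*b^2 + 1.12*b + 2.12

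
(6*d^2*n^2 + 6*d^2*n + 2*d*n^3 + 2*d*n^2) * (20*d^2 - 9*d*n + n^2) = 120*d^4*n^2 + 120*d^4*n - 14*d^3*n^3 - 14*d^3*n^2 - 12*d^2*n^4 - 12*d^2*n^3 + 2*d*n^5 + 2*d*n^4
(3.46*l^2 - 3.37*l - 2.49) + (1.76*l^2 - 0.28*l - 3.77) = 5.22*l^2 - 3.65*l - 6.26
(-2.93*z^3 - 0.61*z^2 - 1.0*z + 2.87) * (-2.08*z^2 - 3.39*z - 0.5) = 6.0944*z^5 + 11.2015*z^4 + 5.6129*z^3 - 2.2746*z^2 - 9.2293*z - 1.435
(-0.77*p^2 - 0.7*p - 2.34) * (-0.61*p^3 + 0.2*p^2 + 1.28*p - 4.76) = 0.4697*p^5 + 0.273*p^4 + 0.3018*p^3 + 2.3012*p^2 + 0.3368*p + 11.1384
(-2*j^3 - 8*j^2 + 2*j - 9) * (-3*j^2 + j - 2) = 6*j^5 + 22*j^4 - 10*j^3 + 45*j^2 - 13*j + 18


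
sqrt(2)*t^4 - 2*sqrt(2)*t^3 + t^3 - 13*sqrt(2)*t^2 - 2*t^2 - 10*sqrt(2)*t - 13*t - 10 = (t - 5)*(t + 1)*(t + 2)*(sqrt(2)*t + 1)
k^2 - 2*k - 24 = (k - 6)*(k + 4)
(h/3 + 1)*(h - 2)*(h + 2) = h^3/3 + h^2 - 4*h/3 - 4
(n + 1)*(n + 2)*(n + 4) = n^3 + 7*n^2 + 14*n + 8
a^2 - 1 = (a - 1)*(a + 1)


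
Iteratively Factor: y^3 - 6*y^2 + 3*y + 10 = (y - 2)*(y^2 - 4*y - 5) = (y - 5)*(y - 2)*(y + 1)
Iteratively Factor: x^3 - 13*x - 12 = (x + 1)*(x^2 - x - 12) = (x - 4)*(x + 1)*(x + 3)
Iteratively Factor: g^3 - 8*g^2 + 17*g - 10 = (g - 2)*(g^2 - 6*g + 5) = (g - 2)*(g - 1)*(g - 5)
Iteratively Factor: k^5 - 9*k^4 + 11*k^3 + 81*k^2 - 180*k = (k + 3)*(k^4 - 12*k^3 + 47*k^2 - 60*k) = k*(k + 3)*(k^3 - 12*k^2 + 47*k - 60) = k*(k - 4)*(k + 3)*(k^2 - 8*k + 15) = k*(k - 5)*(k - 4)*(k + 3)*(k - 3)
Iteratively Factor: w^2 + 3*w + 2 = (w + 2)*(w + 1)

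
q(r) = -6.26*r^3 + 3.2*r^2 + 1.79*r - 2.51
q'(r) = -18.78*r^2 + 6.4*r + 1.79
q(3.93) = -326.02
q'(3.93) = -263.11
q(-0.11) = -2.66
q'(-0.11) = 0.86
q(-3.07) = 203.28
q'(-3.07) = -194.86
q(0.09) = -2.33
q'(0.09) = 2.21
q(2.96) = -131.52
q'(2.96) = -143.81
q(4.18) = -396.31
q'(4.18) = -299.59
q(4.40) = -465.93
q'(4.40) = -333.63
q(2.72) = -99.94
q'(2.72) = -119.74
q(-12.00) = 11254.09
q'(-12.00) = -2779.33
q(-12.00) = 11254.09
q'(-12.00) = -2779.33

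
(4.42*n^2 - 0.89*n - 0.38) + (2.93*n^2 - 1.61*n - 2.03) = 7.35*n^2 - 2.5*n - 2.41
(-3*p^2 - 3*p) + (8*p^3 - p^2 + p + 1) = 8*p^3 - 4*p^2 - 2*p + 1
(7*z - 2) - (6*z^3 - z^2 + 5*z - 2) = -6*z^3 + z^2 + 2*z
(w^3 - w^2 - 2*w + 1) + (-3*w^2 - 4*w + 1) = w^3 - 4*w^2 - 6*w + 2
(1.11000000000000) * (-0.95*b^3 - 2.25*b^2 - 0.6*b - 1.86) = -1.0545*b^3 - 2.4975*b^2 - 0.666*b - 2.0646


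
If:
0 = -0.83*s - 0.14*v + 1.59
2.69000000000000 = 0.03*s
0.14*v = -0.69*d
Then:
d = 105.56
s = 89.67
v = -520.24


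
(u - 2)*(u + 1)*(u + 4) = u^3 + 3*u^2 - 6*u - 8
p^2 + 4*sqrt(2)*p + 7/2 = (p + sqrt(2)/2)*(p + 7*sqrt(2)/2)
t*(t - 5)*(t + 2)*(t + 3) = t^4 - 19*t^2 - 30*t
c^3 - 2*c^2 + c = c*(c - 1)^2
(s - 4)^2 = s^2 - 8*s + 16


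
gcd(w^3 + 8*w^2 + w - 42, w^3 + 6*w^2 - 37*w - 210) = w + 7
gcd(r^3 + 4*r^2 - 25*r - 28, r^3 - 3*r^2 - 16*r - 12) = r + 1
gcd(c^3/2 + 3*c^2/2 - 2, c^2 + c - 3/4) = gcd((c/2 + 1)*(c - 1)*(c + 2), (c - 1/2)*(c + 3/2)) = 1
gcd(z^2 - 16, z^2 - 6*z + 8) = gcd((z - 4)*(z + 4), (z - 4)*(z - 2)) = z - 4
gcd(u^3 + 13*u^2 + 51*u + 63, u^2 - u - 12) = u + 3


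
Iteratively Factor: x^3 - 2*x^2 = (x)*(x^2 - 2*x) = x*(x - 2)*(x)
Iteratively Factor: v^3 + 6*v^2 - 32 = (v + 4)*(v^2 + 2*v - 8) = (v - 2)*(v + 4)*(v + 4)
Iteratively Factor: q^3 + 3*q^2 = (q + 3)*(q^2) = q*(q + 3)*(q)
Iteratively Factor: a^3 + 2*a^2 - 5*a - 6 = (a + 1)*(a^2 + a - 6) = (a + 1)*(a + 3)*(a - 2)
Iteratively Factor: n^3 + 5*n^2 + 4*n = (n + 1)*(n^2 + 4*n) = n*(n + 1)*(n + 4)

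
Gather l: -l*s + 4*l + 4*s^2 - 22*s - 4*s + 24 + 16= l*(4 - s) + 4*s^2 - 26*s + 40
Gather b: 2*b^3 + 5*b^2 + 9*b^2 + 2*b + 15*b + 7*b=2*b^3 + 14*b^2 + 24*b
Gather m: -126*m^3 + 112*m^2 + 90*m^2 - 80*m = -126*m^3 + 202*m^2 - 80*m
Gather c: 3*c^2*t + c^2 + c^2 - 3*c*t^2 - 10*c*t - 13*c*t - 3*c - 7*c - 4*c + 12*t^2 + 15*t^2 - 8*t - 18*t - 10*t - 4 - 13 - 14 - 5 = c^2*(3*t + 2) + c*(-3*t^2 - 23*t - 14) + 27*t^2 - 36*t - 36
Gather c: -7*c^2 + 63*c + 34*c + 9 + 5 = -7*c^2 + 97*c + 14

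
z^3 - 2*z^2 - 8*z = z*(z - 4)*(z + 2)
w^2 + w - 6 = (w - 2)*(w + 3)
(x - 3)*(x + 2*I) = x^2 - 3*x + 2*I*x - 6*I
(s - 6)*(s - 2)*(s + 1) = s^3 - 7*s^2 + 4*s + 12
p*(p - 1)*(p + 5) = p^3 + 4*p^2 - 5*p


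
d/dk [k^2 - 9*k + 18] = 2*k - 9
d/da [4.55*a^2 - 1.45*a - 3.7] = 9.1*a - 1.45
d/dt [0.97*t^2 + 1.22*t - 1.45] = 1.94*t + 1.22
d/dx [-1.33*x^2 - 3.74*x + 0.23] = -2.66*x - 3.74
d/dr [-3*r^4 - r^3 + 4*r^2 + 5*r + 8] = -12*r^3 - 3*r^2 + 8*r + 5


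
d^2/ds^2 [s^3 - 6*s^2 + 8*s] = 6*s - 12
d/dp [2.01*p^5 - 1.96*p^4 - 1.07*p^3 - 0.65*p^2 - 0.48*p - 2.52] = 10.05*p^4 - 7.84*p^3 - 3.21*p^2 - 1.3*p - 0.48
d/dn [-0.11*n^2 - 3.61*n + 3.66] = -0.22*n - 3.61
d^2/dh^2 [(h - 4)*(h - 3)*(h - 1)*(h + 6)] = 12*h^2 - 12*h - 58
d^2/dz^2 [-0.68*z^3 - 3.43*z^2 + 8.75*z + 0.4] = -4.08*z - 6.86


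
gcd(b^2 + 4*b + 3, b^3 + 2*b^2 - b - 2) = b + 1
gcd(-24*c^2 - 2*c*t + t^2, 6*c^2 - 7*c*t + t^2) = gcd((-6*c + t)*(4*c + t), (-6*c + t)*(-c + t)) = -6*c + t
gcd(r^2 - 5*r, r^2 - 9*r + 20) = r - 5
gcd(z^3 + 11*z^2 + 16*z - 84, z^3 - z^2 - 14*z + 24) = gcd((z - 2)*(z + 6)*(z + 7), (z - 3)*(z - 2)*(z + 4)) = z - 2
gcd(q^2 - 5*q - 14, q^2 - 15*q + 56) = q - 7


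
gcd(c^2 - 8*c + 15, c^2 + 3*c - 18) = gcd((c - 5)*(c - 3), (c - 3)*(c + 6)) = c - 3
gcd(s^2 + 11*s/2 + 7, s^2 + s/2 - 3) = s + 2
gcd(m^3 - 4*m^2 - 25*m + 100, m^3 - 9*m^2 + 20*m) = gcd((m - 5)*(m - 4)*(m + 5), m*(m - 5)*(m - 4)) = m^2 - 9*m + 20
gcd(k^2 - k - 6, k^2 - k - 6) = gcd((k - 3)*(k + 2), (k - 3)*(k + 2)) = k^2 - k - 6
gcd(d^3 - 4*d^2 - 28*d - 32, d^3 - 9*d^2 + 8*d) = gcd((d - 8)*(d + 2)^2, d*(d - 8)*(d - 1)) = d - 8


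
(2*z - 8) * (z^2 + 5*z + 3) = 2*z^3 + 2*z^2 - 34*z - 24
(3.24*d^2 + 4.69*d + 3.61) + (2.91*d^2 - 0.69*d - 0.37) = 6.15*d^2 + 4.0*d + 3.24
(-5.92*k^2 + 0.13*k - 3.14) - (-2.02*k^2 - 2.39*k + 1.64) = -3.9*k^2 + 2.52*k - 4.78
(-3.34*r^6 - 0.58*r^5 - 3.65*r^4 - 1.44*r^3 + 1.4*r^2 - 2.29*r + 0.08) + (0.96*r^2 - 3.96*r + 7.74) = -3.34*r^6 - 0.58*r^5 - 3.65*r^4 - 1.44*r^3 + 2.36*r^2 - 6.25*r + 7.82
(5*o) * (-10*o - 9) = -50*o^2 - 45*o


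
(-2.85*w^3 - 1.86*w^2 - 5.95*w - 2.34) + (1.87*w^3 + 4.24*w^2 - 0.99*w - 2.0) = -0.98*w^3 + 2.38*w^2 - 6.94*w - 4.34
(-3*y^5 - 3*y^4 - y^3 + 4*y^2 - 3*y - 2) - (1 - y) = -3*y^5 - 3*y^4 - y^3 + 4*y^2 - 2*y - 3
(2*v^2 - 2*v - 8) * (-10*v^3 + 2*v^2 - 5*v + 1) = -20*v^5 + 24*v^4 + 66*v^3 - 4*v^2 + 38*v - 8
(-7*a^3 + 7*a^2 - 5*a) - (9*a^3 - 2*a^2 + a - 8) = -16*a^3 + 9*a^2 - 6*a + 8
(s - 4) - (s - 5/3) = -7/3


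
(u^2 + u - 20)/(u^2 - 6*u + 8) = (u + 5)/(u - 2)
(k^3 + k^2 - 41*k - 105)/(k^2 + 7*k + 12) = (k^2 - 2*k - 35)/(k + 4)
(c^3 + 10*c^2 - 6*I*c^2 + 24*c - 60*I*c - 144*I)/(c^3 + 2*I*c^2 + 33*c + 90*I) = (c^2 + 10*c + 24)/(c^2 + 8*I*c - 15)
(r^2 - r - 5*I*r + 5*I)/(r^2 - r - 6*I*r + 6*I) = (r - 5*I)/(r - 6*I)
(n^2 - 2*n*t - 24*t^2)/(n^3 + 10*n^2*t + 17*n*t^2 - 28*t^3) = (-n + 6*t)/(-n^2 - 6*n*t + 7*t^2)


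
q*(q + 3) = q^2 + 3*q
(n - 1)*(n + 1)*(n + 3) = n^3 + 3*n^2 - n - 3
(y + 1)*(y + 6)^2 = y^3 + 13*y^2 + 48*y + 36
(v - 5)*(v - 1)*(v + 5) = v^3 - v^2 - 25*v + 25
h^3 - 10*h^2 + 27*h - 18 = (h - 6)*(h - 3)*(h - 1)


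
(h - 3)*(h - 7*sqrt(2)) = h^2 - 7*sqrt(2)*h - 3*h + 21*sqrt(2)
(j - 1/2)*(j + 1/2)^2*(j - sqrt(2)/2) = j^4 - sqrt(2)*j^3/2 + j^3/2 - sqrt(2)*j^2/4 - j^2/4 - j/8 + sqrt(2)*j/8 + sqrt(2)/16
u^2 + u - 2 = (u - 1)*(u + 2)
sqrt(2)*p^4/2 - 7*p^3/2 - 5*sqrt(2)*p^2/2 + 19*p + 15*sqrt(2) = (p - 3*sqrt(2))*(p - 5*sqrt(2)/2)*(p + sqrt(2))*(sqrt(2)*p/2 + 1)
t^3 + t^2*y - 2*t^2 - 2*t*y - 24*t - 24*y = (t - 6)*(t + 4)*(t + y)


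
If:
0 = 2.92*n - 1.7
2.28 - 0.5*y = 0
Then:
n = 0.58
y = 4.56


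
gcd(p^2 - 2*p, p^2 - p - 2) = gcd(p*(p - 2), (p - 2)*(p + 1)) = p - 2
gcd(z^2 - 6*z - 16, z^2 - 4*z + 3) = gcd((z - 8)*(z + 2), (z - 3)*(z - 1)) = 1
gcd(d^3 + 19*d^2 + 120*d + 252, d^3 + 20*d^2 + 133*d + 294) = d^2 + 13*d + 42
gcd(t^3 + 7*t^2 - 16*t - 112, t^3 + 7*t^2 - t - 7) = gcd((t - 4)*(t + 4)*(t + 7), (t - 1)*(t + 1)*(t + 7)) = t + 7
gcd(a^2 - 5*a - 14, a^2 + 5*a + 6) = a + 2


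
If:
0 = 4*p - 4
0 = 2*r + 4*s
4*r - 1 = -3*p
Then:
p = 1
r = -1/2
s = 1/4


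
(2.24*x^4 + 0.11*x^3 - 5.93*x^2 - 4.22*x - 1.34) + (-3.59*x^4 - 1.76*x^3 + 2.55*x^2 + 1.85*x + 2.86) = -1.35*x^4 - 1.65*x^3 - 3.38*x^2 - 2.37*x + 1.52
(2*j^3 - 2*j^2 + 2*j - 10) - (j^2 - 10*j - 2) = 2*j^3 - 3*j^2 + 12*j - 8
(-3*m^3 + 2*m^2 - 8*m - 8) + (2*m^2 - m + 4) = -3*m^3 + 4*m^2 - 9*m - 4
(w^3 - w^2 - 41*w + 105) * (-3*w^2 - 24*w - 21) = -3*w^5 - 21*w^4 + 126*w^3 + 690*w^2 - 1659*w - 2205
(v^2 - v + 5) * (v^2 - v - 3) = v^4 - 2*v^3 + 3*v^2 - 2*v - 15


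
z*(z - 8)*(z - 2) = z^3 - 10*z^2 + 16*z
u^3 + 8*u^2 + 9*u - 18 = (u - 1)*(u + 3)*(u + 6)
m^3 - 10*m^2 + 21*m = m*(m - 7)*(m - 3)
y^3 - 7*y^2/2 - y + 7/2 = (y - 7/2)*(y - 1)*(y + 1)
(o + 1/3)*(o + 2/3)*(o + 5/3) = o^3 + 8*o^2/3 + 17*o/9 + 10/27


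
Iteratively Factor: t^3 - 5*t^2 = (t)*(t^2 - 5*t) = t^2*(t - 5)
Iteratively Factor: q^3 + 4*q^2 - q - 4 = (q - 1)*(q^2 + 5*q + 4) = (q - 1)*(q + 4)*(q + 1)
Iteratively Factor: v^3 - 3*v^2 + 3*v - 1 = (v - 1)*(v^2 - 2*v + 1) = (v - 1)^2*(v - 1)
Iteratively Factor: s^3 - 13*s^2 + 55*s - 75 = (s - 3)*(s^2 - 10*s + 25) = (s - 5)*(s - 3)*(s - 5)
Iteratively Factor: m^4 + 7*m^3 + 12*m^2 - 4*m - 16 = (m + 4)*(m^3 + 3*m^2 - 4) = (m + 2)*(m + 4)*(m^2 + m - 2) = (m + 2)^2*(m + 4)*(m - 1)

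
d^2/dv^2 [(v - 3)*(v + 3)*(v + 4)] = 6*v + 8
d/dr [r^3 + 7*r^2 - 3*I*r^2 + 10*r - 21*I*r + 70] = 3*r^2 + r*(14 - 6*I) + 10 - 21*I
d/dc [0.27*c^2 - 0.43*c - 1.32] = 0.54*c - 0.43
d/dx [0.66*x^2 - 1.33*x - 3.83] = 1.32*x - 1.33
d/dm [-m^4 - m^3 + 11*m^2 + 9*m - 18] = -4*m^3 - 3*m^2 + 22*m + 9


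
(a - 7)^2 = a^2 - 14*a + 49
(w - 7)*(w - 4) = w^2 - 11*w + 28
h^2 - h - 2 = (h - 2)*(h + 1)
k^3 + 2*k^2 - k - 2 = (k - 1)*(k + 1)*(k + 2)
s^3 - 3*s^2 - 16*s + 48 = (s - 4)*(s - 3)*(s + 4)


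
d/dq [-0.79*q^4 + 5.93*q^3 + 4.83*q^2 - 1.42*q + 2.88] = -3.16*q^3 + 17.79*q^2 + 9.66*q - 1.42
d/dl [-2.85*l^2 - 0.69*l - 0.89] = -5.7*l - 0.69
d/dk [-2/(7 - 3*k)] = -6/(3*k - 7)^2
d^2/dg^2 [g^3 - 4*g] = 6*g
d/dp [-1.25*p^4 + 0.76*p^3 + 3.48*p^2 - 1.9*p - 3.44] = -5.0*p^3 + 2.28*p^2 + 6.96*p - 1.9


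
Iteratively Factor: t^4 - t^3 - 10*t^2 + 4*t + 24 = (t - 2)*(t^3 + t^2 - 8*t - 12) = (t - 2)*(t + 2)*(t^2 - t - 6) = (t - 3)*(t - 2)*(t + 2)*(t + 2)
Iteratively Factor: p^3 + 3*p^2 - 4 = (p + 2)*(p^2 + p - 2) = (p + 2)^2*(p - 1)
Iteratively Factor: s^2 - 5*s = (s)*(s - 5)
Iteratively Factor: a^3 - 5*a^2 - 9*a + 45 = (a - 3)*(a^2 - 2*a - 15) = (a - 3)*(a + 3)*(a - 5)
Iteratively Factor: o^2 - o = (o)*(o - 1)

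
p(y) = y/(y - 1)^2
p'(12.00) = -0.00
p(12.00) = 0.10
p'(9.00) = -0.02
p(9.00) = 0.14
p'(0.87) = 851.16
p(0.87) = 51.48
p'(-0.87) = 0.02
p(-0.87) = -0.25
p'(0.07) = 1.33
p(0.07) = 0.08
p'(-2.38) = -0.04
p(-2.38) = -0.21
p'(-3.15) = -0.03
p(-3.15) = -0.18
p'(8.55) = -0.02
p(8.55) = 0.15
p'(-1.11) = -0.01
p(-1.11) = -0.25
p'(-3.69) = -0.03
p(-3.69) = -0.17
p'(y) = -2*y/(y - 1)^3 + (y - 1)^(-2)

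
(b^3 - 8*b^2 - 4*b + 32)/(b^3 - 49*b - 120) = (b^2 - 4)/(b^2 + 8*b + 15)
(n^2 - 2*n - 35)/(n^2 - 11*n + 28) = (n + 5)/(n - 4)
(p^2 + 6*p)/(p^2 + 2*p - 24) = p/(p - 4)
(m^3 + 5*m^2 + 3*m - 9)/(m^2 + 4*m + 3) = (m^2 + 2*m - 3)/(m + 1)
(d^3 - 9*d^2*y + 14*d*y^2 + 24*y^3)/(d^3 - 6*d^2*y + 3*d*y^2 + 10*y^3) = (d^2 - 10*d*y + 24*y^2)/(d^2 - 7*d*y + 10*y^2)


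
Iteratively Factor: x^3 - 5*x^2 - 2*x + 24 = (x + 2)*(x^2 - 7*x + 12) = (x - 3)*(x + 2)*(x - 4)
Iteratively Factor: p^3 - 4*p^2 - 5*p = (p + 1)*(p^2 - 5*p) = (p - 5)*(p + 1)*(p)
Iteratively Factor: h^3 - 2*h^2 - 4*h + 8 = (h - 2)*(h^2 - 4) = (h - 2)*(h + 2)*(h - 2)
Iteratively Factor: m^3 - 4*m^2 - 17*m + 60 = (m - 3)*(m^2 - m - 20) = (m - 5)*(m - 3)*(m + 4)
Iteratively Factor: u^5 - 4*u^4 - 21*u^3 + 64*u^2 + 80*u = (u - 5)*(u^4 + u^3 - 16*u^2 - 16*u) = u*(u - 5)*(u^3 + u^2 - 16*u - 16) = u*(u - 5)*(u - 4)*(u^2 + 5*u + 4) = u*(u - 5)*(u - 4)*(u + 1)*(u + 4)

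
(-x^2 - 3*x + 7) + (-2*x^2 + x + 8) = -3*x^2 - 2*x + 15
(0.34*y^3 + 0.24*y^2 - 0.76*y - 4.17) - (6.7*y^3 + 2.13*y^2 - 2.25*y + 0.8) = -6.36*y^3 - 1.89*y^2 + 1.49*y - 4.97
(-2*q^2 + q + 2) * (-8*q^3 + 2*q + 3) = 16*q^5 - 8*q^4 - 20*q^3 - 4*q^2 + 7*q + 6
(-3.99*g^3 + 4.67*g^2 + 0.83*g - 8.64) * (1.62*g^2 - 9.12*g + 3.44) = -6.4638*g^5 + 43.9542*g^4 - 54.9714*g^3 - 5.5016*g^2 + 81.652*g - 29.7216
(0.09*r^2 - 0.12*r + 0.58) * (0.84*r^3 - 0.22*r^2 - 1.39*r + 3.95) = 0.0756*r^5 - 0.1206*r^4 + 0.3885*r^3 + 0.3947*r^2 - 1.2802*r + 2.291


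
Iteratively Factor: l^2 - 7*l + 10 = (l - 5)*(l - 2)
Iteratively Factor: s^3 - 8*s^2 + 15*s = (s)*(s^2 - 8*s + 15) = s*(s - 5)*(s - 3)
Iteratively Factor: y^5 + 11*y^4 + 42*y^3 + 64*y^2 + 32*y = (y)*(y^4 + 11*y^3 + 42*y^2 + 64*y + 32) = y*(y + 1)*(y^3 + 10*y^2 + 32*y + 32) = y*(y + 1)*(y + 4)*(y^2 + 6*y + 8) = y*(y + 1)*(y + 4)^2*(y + 2)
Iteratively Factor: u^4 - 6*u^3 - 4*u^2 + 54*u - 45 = (u - 1)*(u^3 - 5*u^2 - 9*u + 45) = (u - 5)*(u - 1)*(u^2 - 9) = (u - 5)*(u - 3)*(u - 1)*(u + 3)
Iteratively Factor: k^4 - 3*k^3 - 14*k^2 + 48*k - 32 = (k - 4)*(k^3 + k^2 - 10*k + 8) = (k - 4)*(k - 2)*(k^2 + 3*k - 4) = (k - 4)*(k - 2)*(k + 4)*(k - 1)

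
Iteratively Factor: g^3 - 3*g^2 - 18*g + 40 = (g - 5)*(g^2 + 2*g - 8) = (g - 5)*(g - 2)*(g + 4)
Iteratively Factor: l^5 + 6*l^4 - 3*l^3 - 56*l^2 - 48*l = (l + 1)*(l^4 + 5*l^3 - 8*l^2 - 48*l) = l*(l + 1)*(l^3 + 5*l^2 - 8*l - 48) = l*(l + 1)*(l + 4)*(l^2 + l - 12) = l*(l + 1)*(l + 4)^2*(l - 3)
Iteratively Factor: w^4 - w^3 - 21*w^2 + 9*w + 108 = (w - 4)*(w^3 + 3*w^2 - 9*w - 27) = (w - 4)*(w - 3)*(w^2 + 6*w + 9) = (w - 4)*(w - 3)*(w + 3)*(w + 3)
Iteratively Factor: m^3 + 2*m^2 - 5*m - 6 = (m - 2)*(m^2 + 4*m + 3) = (m - 2)*(m + 3)*(m + 1)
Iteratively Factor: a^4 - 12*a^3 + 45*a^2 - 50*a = (a)*(a^3 - 12*a^2 + 45*a - 50) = a*(a - 5)*(a^2 - 7*a + 10) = a*(a - 5)*(a - 2)*(a - 5)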